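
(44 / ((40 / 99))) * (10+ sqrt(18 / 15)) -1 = 1089 * sqrt(30) / 50+ 1088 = 1207.29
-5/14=-0.36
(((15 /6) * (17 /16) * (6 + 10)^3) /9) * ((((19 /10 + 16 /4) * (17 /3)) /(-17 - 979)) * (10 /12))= -682040 /20169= -33.82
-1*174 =-174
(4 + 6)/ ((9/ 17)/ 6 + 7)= 340/ 241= 1.41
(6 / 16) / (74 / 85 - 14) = -85 / 2976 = -0.03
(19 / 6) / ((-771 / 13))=-247 / 4626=-0.05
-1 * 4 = -4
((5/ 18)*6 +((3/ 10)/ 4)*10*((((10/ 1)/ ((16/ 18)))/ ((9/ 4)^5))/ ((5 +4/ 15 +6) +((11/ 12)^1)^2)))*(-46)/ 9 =-7111970/ 828873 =-8.58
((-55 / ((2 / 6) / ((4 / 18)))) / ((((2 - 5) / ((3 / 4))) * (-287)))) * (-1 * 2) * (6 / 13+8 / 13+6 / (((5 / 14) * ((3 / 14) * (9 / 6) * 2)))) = 8338 / 4797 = 1.74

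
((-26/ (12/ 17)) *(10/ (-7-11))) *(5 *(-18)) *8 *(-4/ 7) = 8419.05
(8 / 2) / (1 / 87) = 348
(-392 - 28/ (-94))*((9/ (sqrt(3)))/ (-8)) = 27615*sqrt(3)/ 188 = 254.42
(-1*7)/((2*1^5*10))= -7/20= -0.35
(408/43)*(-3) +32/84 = -25360/903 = -28.08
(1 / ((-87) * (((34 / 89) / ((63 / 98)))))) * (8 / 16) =-267 / 27608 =-0.01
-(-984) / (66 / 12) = 178.91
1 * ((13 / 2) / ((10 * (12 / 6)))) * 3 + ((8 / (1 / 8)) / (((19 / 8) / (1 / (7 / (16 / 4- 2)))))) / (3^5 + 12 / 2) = 1332523 / 1324680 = 1.01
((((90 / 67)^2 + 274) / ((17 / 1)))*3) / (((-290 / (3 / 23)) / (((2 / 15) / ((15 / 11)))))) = -13618946 / 6362596375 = -0.00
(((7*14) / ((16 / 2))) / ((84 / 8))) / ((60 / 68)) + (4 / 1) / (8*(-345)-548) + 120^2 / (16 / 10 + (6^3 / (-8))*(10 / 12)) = -10697370493 / 15555870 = -687.67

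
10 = 10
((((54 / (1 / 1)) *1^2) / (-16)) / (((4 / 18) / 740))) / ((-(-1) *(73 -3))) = -8991 / 56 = -160.55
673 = 673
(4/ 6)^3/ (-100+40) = -2/ 405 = -0.00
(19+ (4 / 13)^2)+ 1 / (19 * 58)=19.10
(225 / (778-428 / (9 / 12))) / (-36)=-75 / 2488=-0.03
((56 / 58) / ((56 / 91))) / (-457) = -91 / 26506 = -0.00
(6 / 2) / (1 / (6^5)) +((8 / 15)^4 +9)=23337.08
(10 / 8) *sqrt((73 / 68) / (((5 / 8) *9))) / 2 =sqrt(12410) / 408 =0.27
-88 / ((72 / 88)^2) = -10648 / 81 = -131.46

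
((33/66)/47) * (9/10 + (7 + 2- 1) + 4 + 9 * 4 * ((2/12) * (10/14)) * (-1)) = 603/6580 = 0.09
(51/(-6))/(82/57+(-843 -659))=969/171064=0.01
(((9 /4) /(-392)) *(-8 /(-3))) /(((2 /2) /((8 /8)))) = -3 /196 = -0.02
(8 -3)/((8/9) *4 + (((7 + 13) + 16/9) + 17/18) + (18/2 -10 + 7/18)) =15/77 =0.19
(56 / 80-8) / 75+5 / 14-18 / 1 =-46568 / 2625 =-17.74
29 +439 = 468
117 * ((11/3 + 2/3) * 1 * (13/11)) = 6591/11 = 599.18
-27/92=-0.29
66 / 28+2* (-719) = -20099 / 14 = -1435.64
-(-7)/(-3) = -7/3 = -2.33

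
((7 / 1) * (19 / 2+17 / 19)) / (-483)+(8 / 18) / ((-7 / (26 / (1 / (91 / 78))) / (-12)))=180607 / 7866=22.96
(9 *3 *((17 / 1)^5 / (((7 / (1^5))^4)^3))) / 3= 12778713 / 13841287201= 0.00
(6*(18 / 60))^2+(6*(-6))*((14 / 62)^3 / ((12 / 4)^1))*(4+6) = 1384071 / 744775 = 1.86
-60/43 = -1.40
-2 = -2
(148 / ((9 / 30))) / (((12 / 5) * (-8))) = -925 / 36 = -25.69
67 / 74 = 0.91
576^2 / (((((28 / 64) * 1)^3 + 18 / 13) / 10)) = 2259507.14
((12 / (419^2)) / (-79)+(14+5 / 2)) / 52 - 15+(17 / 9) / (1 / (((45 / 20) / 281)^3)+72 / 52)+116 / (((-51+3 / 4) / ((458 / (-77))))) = -13246346917834067879 / 13916203847978159112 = -0.95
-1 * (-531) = 531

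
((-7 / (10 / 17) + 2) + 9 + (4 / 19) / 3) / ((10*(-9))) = 473 / 51300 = 0.01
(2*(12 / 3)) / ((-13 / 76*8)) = -76 / 13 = -5.85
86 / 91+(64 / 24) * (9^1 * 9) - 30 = 17012 / 91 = 186.95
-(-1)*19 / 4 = 19 / 4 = 4.75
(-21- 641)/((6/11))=-3641/3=-1213.67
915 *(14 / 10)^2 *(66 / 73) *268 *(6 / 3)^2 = 634433184 / 365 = 1738173.11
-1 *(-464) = 464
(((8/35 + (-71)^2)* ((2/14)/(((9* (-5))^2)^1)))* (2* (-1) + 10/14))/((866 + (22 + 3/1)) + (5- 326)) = -176443/219948750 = -0.00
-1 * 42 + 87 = 45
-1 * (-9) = 9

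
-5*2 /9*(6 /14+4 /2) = -170 /63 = -2.70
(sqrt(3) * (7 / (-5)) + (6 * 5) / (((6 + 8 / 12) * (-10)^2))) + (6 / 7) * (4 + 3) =1209 / 200 - 7 * sqrt(3) / 5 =3.62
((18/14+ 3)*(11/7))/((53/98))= 660/53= 12.45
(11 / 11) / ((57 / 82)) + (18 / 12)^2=3.69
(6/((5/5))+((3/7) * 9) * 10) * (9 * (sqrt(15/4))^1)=1404 * sqrt(15)/7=776.81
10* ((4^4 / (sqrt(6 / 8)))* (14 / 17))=71680* sqrt(3) / 51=2434.38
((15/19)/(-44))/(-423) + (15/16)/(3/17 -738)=-2421245/1971358224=-0.00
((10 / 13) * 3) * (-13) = -30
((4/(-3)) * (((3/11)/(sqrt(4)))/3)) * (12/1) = -8/11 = -0.73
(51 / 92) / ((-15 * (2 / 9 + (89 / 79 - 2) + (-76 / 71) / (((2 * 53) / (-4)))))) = 45483381 / 751730620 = 0.06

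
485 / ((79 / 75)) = 36375 / 79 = 460.44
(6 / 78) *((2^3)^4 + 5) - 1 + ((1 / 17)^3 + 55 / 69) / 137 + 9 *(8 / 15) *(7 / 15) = 4780330642892 / 15093841425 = 316.71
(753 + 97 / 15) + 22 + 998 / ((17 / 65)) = 1172324 / 255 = 4597.35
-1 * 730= -730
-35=-35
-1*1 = -1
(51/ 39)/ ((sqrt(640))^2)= 0.00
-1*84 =-84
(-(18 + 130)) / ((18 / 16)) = -1184 / 9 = -131.56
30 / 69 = 10 / 23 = 0.43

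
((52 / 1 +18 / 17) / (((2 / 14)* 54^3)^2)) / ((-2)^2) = 22099 / 843026984064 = 0.00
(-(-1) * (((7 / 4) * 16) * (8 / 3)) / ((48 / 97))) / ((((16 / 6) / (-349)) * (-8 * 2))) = 236971 / 192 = 1234.22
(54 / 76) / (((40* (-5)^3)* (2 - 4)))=27 / 380000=0.00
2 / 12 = 1 / 6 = 0.17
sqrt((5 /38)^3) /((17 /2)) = 5 *sqrt(190) /12274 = 0.01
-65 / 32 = -2.03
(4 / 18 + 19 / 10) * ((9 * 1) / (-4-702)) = -191 / 7060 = -0.03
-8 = -8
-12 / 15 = -4 / 5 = -0.80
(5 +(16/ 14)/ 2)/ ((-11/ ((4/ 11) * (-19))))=2964/ 847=3.50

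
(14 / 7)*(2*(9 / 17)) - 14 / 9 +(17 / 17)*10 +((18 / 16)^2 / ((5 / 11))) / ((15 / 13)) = 3176333 / 244800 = 12.98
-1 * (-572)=572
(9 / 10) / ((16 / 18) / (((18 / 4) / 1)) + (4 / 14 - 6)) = -5103 / 31280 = -0.16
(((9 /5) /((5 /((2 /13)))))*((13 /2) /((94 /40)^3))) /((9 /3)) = 960 /103823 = 0.01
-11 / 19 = -0.58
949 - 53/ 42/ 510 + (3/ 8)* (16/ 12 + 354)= 11590871/ 10710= 1082.25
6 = 6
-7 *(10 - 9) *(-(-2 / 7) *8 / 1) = -16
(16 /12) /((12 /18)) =2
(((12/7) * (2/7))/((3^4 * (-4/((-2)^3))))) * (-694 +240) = -7264/1323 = -5.49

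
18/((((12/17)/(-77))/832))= -1633632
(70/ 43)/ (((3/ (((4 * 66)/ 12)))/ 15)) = 179.07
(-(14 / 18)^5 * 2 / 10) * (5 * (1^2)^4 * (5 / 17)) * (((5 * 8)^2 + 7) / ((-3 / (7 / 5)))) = 189061943 / 3011499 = 62.78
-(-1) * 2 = 2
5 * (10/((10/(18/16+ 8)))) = 365/8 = 45.62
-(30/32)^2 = -225/256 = -0.88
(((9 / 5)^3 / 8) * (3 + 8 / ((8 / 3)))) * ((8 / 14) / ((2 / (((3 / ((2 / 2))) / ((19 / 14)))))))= 6561 / 2375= 2.76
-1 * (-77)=77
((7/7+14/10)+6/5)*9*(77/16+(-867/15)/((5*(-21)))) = 1216323/7000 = 173.76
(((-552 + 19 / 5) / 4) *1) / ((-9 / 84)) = 19187 / 15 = 1279.13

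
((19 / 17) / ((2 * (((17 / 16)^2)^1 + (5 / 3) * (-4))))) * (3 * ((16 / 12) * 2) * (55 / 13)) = -3210240 / 939913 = -3.42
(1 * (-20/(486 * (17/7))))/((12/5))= -175/24786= -0.01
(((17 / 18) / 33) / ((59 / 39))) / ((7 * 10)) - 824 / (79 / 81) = -54579221101 / 64601460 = -844.86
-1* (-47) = 47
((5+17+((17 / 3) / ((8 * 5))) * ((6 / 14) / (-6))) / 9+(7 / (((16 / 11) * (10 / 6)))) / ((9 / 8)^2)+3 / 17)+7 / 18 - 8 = -77393 / 28560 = -2.71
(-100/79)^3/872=-125000/53741251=-0.00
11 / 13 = 0.85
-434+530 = 96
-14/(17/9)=-126/17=-7.41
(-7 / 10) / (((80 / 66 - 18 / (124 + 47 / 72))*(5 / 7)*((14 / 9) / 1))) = -106623 / 180704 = -0.59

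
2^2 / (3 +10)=4 / 13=0.31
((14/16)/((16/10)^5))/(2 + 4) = 21875/1572864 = 0.01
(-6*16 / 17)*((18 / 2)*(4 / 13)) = -15.64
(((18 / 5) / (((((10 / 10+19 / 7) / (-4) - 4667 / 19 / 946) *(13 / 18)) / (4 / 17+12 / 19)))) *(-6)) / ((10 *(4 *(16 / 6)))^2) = 50688099 / 26431600000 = 0.00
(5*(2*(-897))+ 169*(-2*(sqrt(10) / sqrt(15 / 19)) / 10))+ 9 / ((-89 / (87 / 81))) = -2395019 / 267 - 169*sqrt(114) / 15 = -9090.40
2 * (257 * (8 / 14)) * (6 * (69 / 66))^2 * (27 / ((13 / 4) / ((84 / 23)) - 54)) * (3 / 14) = -1258.98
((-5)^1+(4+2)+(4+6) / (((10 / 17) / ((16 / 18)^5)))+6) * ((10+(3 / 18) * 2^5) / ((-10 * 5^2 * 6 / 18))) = -22319177 / 7381125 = -3.02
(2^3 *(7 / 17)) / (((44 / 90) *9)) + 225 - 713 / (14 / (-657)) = 88189477 / 2618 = 33685.82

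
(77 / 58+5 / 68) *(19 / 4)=52497 / 7888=6.66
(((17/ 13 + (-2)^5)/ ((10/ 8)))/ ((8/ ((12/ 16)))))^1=-1197/ 520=-2.30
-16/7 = -2.29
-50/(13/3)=-11.54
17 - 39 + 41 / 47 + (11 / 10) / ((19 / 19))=-9413 / 470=-20.03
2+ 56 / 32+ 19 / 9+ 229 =8455 / 36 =234.86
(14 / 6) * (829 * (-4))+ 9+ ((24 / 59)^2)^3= -7728.33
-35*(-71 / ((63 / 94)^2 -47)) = -21957460 / 411323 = -53.38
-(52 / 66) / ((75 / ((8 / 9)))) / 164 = -0.00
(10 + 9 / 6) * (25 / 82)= 575 / 164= 3.51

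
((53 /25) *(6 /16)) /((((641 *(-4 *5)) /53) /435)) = -733149 /512800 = -1.43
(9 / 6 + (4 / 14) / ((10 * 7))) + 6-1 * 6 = 737 / 490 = 1.50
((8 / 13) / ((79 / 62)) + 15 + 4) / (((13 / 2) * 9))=40018 / 120159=0.33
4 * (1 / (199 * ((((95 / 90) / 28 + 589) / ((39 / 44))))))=19656 / 649859375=0.00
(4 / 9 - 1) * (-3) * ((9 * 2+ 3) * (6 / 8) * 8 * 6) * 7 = 8820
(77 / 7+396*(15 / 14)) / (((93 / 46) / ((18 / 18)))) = 140162 / 651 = 215.30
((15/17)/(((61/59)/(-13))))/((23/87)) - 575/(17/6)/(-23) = -790485/23851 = -33.14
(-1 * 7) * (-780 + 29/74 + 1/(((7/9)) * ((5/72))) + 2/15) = 5326.72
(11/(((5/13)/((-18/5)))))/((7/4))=-58.83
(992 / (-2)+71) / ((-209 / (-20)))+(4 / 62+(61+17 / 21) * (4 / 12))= -8164424 / 408177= -20.00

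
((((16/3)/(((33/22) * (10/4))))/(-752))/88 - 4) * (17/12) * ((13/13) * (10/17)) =-3.33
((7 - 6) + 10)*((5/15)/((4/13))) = 143/12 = 11.92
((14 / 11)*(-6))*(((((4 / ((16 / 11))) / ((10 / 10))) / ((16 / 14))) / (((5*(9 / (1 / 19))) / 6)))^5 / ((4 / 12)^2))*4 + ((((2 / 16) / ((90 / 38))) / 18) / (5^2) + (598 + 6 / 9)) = 24590544108594123319 / 41075511091200000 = 598.67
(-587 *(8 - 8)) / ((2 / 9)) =0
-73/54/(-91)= 73/4914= 0.01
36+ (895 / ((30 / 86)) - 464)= 2137.67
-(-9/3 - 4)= 7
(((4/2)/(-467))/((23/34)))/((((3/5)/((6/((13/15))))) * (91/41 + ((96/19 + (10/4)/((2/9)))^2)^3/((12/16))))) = -20146777532620800/6903646537376706695439043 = -0.00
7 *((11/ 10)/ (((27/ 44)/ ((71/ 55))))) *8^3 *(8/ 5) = 44785664/ 3375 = 13269.83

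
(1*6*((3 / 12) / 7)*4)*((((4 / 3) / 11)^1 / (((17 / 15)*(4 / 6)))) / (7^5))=180 / 22000363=0.00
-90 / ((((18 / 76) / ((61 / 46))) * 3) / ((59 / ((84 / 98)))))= -2393335 / 207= -11562.00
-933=-933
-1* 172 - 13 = -185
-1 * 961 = -961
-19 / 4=-4.75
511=511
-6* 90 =-540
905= 905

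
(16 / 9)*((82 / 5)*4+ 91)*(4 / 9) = 1856 / 15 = 123.73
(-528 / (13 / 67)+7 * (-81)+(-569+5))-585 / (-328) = -16418307 / 4264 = -3850.45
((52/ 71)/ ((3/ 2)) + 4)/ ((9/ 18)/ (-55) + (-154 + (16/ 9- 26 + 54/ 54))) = -315480/ 12457589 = -0.03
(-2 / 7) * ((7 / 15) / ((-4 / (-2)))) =-1 / 15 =-0.07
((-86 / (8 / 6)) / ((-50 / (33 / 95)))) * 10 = 4257 / 950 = 4.48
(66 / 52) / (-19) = -33 / 494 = -0.07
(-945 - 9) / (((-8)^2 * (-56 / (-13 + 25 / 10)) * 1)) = -1431 / 512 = -2.79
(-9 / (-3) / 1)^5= 243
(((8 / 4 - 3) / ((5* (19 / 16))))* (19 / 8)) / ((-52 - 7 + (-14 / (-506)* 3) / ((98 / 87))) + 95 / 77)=644 / 92885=0.01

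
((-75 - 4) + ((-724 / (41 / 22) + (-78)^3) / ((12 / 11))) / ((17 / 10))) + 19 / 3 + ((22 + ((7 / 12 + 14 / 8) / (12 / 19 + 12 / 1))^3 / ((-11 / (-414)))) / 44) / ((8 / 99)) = -144801225589068253 / 565272576000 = -256161.77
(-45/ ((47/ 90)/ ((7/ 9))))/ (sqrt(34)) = -1575*sqrt(34)/ 799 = -11.49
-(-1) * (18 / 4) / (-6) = -0.75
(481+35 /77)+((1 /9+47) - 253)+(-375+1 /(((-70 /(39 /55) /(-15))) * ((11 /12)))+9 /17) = -63978539 /647955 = -98.74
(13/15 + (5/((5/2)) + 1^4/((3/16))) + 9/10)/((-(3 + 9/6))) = -91/45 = -2.02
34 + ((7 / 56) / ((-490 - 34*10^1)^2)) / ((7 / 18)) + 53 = 1678160409 / 19289200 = 87.00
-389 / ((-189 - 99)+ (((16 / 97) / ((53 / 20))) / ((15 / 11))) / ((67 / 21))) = 133989883 / 99195808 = 1.35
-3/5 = -0.60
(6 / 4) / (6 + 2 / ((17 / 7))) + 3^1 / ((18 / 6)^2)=385 / 696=0.55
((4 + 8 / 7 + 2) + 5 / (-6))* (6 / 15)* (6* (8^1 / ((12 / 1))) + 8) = 212 / 7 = 30.29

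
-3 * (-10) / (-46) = -15 / 23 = -0.65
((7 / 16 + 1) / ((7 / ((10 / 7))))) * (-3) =-345 / 392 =-0.88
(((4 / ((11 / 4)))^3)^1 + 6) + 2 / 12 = 73823 / 7986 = 9.24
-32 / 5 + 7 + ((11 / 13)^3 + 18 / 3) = 79156 / 10985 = 7.21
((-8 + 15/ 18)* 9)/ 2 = -129/ 4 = -32.25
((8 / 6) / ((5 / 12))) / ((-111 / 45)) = -48 / 37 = -1.30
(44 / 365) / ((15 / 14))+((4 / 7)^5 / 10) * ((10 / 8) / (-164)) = 424302392 / 3772751325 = 0.11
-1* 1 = -1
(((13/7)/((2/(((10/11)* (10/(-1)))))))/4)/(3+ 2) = -0.42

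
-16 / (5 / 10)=-32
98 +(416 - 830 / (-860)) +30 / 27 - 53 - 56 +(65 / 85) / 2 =2680670 / 6579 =407.46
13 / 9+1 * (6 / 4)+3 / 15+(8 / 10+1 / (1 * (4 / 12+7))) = 404 / 99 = 4.08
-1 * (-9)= 9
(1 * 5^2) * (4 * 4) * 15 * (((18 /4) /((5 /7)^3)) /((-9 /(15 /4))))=-30870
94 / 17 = 5.53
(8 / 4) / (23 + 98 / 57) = 114 / 1409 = 0.08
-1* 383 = -383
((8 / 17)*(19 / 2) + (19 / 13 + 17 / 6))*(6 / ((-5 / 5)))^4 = 2510568 / 221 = 11360.04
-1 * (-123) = 123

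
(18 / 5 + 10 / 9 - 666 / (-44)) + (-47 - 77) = -103111 / 990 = -104.15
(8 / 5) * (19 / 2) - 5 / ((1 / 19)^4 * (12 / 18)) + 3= -9773893 / 10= -977389.30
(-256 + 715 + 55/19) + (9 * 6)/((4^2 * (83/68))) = 1465537/3154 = 464.66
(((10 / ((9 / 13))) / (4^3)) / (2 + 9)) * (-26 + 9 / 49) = -7475 / 14112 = -0.53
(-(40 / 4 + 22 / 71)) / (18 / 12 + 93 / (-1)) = 0.11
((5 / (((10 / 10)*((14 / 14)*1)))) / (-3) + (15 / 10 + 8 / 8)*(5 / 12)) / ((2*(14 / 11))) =-55 / 224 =-0.25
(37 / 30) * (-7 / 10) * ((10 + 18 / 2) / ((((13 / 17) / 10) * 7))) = -11951 / 390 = -30.64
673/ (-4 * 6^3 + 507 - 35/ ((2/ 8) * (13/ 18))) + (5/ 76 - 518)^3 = -436755364719258691/ 3143507136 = -138938881.26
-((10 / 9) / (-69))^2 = -100 / 385641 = -0.00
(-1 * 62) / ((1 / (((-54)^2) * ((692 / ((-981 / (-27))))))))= -375324192 / 109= -3443341.21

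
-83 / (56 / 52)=-1079 / 14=-77.07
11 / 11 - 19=-18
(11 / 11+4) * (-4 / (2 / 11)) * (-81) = 8910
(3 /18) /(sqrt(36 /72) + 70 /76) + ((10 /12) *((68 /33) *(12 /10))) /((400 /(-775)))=-78607 /22132 - 361 *sqrt(2) /1509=-3.89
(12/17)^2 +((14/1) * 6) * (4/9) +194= 200998/867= 231.83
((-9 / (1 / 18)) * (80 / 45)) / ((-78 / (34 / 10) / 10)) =1632 / 13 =125.54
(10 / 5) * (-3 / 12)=-1 / 2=-0.50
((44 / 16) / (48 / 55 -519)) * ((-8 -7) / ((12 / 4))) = 3025 / 113988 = 0.03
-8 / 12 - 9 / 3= -11 / 3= -3.67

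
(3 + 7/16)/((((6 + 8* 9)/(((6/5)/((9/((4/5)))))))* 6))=11/14040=0.00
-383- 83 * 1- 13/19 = -8867/19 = -466.68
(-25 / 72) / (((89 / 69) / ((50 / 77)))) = -0.17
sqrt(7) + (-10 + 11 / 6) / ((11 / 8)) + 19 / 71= -13289 / 2343 + sqrt(7)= -3.03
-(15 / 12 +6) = -29 / 4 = -7.25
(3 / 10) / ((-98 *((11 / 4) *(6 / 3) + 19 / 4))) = -0.00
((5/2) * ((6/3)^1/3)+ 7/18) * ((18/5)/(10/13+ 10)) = 481/700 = 0.69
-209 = -209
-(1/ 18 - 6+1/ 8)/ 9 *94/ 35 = 19693/ 11340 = 1.74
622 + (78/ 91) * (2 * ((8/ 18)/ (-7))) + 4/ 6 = 91516/ 147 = 622.56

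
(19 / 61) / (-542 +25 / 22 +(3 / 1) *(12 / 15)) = -2090 / 3613091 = -0.00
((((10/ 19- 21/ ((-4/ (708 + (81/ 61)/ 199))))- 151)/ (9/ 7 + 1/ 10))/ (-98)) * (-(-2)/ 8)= -16451905515/ 2505683824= -6.57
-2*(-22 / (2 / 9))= 198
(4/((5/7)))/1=28/5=5.60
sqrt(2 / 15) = 0.37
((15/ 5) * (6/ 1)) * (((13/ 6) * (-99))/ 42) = -1287/ 14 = -91.93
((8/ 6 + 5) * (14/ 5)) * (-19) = -5054/ 15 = -336.93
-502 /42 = -251 /21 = -11.95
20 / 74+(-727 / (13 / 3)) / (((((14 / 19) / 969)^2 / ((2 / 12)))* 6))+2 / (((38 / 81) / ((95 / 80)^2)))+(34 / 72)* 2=-437654843262149 / 54302976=-8059500.15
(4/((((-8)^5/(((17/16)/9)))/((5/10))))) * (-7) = 119/2359296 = 0.00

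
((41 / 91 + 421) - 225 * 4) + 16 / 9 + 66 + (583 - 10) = 162.23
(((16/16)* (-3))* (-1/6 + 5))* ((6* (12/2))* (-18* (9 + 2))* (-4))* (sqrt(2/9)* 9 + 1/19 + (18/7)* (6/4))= -1240272* sqrt(2)-214980480/133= -3370404.07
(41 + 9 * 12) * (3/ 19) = 447/ 19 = 23.53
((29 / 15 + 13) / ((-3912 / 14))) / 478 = -196 / 1753065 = -0.00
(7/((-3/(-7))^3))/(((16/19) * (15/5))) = 45619/1296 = 35.20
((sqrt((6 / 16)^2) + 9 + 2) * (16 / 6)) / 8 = 91 / 24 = 3.79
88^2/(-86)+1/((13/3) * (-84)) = -90.05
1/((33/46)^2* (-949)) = -2116/1033461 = -0.00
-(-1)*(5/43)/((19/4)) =20/817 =0.02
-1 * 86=-86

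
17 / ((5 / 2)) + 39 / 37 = 1453 / 185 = 7.85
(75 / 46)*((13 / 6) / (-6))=-325 / 552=-0.59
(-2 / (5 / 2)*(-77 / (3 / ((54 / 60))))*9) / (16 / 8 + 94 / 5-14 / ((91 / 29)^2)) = 2459457 / 286555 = 8.58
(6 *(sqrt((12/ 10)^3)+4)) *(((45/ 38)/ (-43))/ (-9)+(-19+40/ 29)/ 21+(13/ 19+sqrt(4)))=315282 *sqrt(30)/ 118465+1050940/ 23693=58.93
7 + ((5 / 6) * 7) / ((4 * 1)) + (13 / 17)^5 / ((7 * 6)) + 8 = 3927389777 / 238535976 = 16.46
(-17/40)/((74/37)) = -17/80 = -0.21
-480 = -480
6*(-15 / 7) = -90 / 7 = -12.86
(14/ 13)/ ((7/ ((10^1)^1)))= 20/ 13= 1.54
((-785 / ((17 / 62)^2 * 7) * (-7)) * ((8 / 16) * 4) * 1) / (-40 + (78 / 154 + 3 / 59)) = -6854342110 / 12946333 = -529.44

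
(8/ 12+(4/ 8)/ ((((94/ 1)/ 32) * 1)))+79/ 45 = 5483/ 2115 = 2.59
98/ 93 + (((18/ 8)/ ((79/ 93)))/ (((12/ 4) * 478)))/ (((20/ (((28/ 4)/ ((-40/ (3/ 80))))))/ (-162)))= 473730663847/ 449518848000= 1.05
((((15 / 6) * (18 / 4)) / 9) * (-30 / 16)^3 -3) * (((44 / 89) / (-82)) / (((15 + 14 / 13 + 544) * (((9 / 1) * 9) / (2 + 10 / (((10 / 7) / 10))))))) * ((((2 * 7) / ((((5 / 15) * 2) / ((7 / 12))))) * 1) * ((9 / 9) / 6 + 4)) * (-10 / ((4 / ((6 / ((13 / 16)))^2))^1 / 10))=-7.48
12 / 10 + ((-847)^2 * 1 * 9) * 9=290550651 / 5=58110130.20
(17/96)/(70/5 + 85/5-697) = -0.00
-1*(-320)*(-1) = -320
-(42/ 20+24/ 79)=-1899/ 790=-2.40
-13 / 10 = -1.30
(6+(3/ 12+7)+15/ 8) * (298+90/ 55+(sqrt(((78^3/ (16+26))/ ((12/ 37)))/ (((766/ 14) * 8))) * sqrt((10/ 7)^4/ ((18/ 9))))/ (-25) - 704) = -6116 - 1573 * sqrt(552669)/ 150136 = -6123.79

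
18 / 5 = 3.60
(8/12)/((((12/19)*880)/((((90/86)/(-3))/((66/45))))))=-95/332992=-0.00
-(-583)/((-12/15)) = -2915/4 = -728.75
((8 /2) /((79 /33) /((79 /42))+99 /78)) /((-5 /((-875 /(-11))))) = -18200 /727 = -25.03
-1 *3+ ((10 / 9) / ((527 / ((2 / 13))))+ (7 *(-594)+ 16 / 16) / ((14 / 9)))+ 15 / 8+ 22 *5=-8851456625 / 3452904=-2563.48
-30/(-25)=6/5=1.20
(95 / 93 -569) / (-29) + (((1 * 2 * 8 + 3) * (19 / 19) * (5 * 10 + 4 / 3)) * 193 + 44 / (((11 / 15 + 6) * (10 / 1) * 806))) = 222218381341 / 1180387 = 188258.92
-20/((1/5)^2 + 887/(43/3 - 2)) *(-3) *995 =27611250/33281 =829.64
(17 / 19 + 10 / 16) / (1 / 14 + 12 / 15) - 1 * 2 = -1187 / 4636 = -0.26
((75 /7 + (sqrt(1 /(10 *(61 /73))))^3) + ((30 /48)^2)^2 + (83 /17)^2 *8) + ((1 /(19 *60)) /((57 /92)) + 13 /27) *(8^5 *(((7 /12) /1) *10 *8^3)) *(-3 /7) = -1635826193808700843 /80765669376 + 73 *sqrt(44530) /372100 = -20253979.24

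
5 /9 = 0.56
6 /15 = 2 /5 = 0.40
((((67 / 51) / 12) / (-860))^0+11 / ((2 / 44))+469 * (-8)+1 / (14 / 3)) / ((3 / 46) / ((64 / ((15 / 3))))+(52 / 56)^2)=-506163392 / 125119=-4045.46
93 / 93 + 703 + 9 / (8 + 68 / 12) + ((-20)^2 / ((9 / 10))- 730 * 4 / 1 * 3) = -2808421 / 369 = -7610.90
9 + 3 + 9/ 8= 105/ 8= 13.12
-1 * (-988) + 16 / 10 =4948 / 5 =989.60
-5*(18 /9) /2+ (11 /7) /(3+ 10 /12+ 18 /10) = -5585 /1183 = -4.72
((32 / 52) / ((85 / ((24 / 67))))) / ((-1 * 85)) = -192 / 6292975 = -0.00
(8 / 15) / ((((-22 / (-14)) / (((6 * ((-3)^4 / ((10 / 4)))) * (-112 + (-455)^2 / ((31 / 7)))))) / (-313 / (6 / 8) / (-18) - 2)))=50518645632 / 775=65185349.20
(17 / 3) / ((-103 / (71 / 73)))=-1207 / 22557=-0.05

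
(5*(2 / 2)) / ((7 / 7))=5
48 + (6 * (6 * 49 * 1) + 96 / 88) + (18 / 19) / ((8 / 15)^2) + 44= 12442499 / 6688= 1860.42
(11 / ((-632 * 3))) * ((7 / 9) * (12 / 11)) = -7 / 1422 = -0.00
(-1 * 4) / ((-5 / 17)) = 68 / 5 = 13.60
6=6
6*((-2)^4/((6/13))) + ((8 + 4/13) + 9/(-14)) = 39251/182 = 215.66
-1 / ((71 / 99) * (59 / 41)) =-4059 / 4189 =-0.97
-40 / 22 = -20 / 11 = -1.82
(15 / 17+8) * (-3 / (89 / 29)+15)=124.55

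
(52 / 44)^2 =169 / 121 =1.40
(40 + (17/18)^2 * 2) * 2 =6769/81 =83.57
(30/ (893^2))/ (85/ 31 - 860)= -0.00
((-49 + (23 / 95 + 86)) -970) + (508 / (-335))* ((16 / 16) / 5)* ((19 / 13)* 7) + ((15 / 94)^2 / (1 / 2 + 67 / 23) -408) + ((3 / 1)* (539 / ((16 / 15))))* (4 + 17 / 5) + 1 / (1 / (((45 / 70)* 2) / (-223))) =35385602382996522087 / 3583686565622800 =9874.08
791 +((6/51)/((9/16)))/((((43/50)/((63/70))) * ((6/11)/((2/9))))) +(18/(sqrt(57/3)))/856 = 9 * sqrt(19)/8132 +15613727/19737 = 791.09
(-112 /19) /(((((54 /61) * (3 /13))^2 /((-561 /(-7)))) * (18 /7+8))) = -1646326682 /1537461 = -1070.81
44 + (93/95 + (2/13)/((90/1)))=99992/2223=44.98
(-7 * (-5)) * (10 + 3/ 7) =365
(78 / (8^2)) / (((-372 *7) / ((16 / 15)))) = -13 / 26040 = -0.00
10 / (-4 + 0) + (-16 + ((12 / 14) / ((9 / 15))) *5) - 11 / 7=-181 / 14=-12.93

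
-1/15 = -0.07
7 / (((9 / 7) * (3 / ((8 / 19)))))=392 / 513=0.76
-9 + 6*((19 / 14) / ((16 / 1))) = -951 / 112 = -8.49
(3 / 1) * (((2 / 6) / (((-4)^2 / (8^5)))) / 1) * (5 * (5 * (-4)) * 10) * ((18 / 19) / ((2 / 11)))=-10671157.89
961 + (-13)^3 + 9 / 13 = -16059 / 13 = -1235.31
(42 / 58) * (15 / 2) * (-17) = -5355 / 58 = -92.33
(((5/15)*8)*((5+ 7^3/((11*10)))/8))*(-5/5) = -893/330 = -2.71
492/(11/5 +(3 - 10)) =-205/2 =-102.50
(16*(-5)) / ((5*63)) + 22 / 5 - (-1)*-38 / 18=641 / 315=2.03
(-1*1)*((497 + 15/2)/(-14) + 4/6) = 2971/84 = 35.37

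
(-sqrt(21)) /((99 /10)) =-10* sqrt(21) /99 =-0.46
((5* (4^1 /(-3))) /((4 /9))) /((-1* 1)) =15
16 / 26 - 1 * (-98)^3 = 12235504 / 13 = 941192.62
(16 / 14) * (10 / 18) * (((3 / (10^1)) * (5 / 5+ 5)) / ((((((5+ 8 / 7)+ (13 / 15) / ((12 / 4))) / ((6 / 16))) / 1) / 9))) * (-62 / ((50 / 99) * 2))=-745767 / 20260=-36.81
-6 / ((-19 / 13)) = 78 / 19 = 4.11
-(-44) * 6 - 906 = -642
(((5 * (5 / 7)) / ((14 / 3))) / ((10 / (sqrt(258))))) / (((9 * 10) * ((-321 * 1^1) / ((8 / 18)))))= -sqrt(258) / 849366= -0.00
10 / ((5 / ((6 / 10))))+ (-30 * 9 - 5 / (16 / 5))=-21629 / 80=-270.36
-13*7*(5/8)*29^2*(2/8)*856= -40944085/4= -10236021.25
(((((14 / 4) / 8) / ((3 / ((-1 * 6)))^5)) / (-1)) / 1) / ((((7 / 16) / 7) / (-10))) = -2240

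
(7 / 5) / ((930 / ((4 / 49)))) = 2 / 16275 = 0.00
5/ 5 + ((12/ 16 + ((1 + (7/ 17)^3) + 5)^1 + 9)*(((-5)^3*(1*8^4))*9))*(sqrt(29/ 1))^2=-10386246523087/ 4913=-2114033487.30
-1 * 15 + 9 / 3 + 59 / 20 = -9.05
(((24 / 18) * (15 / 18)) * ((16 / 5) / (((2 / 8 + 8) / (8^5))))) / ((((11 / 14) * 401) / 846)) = 5519704064 / 145563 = 37919.69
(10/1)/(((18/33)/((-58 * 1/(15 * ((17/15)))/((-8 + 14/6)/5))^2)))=13876500/83521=166.14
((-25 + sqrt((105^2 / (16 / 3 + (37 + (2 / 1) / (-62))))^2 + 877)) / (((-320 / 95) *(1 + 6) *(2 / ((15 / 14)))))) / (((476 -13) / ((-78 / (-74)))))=277875 / 214891264 -11115 *sqrt(21731920813) / 120768890368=-0.01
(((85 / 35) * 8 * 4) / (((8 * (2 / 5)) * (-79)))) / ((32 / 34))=-1445 / 4424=-0.33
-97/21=-4.62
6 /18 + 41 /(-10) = -113 /30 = -3.77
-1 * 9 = -9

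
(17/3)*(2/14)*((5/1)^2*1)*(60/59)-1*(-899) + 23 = 389286/413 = 942.58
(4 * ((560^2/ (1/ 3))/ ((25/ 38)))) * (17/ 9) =32413696/ 3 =10804565.33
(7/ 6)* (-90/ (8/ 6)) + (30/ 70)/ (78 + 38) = -31971/ 406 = -78.75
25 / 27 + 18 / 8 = 3.18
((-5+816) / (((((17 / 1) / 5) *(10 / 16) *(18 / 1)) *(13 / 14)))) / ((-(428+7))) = -45416 / 865215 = -0.05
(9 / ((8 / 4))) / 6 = 3 / 4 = 0.75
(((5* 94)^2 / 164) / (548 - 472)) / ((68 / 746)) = 20598925 / 105944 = 194.43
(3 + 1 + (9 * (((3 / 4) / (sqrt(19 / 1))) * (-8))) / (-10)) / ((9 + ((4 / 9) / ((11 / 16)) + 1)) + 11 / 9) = 2673 * sqrt(19) / 111625 + 396 / 1175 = 0.44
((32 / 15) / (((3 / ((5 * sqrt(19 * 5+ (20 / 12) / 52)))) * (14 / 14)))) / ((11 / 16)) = 50.42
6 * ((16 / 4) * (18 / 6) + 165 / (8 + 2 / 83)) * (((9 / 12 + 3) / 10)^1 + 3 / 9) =122893 / 888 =138.39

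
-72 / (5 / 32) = -2304 / 5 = -460.80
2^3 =8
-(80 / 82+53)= -2213 / 41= -53.98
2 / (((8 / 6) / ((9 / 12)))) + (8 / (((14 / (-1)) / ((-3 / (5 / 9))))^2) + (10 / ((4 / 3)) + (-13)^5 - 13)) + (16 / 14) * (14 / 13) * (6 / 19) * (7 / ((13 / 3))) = -11683854327121 / 31467800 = -371295.56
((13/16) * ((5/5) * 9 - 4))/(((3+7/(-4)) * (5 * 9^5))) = 13/1180980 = 0.00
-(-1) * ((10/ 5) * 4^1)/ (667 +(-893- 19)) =-8/ 245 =-0.03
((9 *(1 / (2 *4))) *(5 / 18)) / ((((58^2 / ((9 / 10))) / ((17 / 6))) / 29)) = 51 / 7424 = 0.01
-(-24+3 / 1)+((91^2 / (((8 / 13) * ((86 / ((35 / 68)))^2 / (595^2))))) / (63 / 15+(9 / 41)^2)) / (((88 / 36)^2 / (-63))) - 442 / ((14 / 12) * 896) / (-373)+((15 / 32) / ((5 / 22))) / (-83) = -3503497720046868948725187 / 8272850647209938944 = -423493.41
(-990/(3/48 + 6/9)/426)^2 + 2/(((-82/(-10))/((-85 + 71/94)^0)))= 105341386/10127369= 10.40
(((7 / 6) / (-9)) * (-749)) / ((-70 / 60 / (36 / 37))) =-2996 / 37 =-80.97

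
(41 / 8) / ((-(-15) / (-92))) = -943 / 30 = -31.43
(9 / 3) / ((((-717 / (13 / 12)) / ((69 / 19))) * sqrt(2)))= -299 * sqrt(2) / 36328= -0.01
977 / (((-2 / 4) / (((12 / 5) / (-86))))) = 11724 / 215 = 54.53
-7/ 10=-0.70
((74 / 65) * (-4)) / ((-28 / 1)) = 74 / 455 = 0.16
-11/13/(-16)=11/208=0.05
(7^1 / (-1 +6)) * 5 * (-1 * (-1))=7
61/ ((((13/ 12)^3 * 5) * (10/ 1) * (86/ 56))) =0.62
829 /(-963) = -829 /963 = -0.86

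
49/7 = 7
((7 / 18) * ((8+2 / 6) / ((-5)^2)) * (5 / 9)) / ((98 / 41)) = 205 / 6804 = 0.03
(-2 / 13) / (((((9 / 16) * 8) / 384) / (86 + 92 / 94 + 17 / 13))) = -9206272 / 7943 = -1159.04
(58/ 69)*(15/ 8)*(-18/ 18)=-145/ 92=-1.58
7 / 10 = 0.70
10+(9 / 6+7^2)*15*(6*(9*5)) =204535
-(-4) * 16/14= 32/7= 4.57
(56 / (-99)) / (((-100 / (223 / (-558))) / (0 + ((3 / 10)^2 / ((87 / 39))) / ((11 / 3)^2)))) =-20293 / 2991422500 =-0.00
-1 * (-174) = 174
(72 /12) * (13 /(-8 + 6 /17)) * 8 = -408 /5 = -81.60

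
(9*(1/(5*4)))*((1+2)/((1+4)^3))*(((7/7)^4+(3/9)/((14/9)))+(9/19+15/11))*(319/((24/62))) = 72244539/2660000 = 27.16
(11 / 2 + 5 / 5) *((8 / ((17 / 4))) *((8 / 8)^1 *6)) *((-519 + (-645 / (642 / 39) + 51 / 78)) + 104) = -60562368 / 1819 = -33294.32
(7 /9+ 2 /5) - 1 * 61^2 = -167392 /45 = -3719.82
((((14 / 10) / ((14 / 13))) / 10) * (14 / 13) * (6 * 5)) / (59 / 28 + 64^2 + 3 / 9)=1764 / 1721345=0.00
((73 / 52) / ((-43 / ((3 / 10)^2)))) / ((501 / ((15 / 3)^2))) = -0.00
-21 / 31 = -0.68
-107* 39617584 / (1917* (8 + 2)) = -2119540744 / 9585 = -221131.01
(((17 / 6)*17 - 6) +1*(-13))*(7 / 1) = 1225 / 6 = 204.17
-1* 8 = -8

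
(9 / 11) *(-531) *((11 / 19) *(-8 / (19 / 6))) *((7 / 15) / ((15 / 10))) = 356832 / 1805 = 197.69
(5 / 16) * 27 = 135 / 16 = 8.44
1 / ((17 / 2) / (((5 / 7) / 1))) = 10 / 119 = 0.08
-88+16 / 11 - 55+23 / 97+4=-146508 / 1067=-137.31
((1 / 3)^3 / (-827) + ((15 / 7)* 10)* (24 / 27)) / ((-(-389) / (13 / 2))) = 38703509 / 121603734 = 0.32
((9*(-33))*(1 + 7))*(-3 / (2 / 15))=53460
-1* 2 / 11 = -0.18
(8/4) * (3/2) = 3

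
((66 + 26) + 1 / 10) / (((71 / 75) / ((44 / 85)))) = 60786 / 1207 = 50.36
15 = 15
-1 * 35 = -35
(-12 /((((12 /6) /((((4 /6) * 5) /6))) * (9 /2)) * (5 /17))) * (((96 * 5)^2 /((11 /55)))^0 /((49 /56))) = -544 /189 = -2.88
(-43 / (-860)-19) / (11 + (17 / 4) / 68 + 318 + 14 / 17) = -25772 / 448645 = -0.06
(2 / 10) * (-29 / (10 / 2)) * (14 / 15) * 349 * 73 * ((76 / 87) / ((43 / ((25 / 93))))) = -27107528 / 179955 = -150.64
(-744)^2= 553536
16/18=8/9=0.89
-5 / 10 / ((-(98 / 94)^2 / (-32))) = -14.72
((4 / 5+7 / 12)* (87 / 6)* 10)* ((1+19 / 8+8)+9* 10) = 1952077 / 96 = 20334.14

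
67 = 67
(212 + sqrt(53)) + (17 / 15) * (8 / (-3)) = sqrt(53) + 9404 / 45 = 216.26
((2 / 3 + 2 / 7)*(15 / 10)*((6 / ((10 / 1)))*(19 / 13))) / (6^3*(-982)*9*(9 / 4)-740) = -57 / 195468364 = -0.00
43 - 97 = -54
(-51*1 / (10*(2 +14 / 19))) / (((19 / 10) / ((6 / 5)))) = -153 / 130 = -1.18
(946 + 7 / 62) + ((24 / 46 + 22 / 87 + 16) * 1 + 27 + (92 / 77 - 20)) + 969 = 18533167955 / 9552774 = 1940.08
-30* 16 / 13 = -480 / 13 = -36.92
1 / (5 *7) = 1 / 35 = 0.03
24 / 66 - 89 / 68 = -707 / 748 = -0.95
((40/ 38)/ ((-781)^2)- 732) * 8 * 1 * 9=-610800304896/ 11589259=-52704.00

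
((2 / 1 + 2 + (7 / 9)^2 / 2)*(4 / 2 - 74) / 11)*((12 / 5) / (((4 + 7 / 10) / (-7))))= 156128 / 1551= 100.66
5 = 5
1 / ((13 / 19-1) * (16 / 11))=-209 / 96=-2.18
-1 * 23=-23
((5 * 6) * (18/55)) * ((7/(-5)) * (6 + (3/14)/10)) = -22761/275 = -82.77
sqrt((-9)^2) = 9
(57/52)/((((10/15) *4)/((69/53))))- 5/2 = -43321/22048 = -1.96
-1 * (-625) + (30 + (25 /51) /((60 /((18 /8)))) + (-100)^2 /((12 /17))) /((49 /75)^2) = 22129098125 /653072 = 33884.62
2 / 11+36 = 398 / 11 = 36.18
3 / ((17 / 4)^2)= 0.17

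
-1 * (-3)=3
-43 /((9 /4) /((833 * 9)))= -143276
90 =90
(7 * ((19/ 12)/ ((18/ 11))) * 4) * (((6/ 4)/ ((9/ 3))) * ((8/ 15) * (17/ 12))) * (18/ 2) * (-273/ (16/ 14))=-15842827/ 720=-22003.93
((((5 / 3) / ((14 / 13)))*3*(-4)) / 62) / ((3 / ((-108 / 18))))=130 / 217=0.60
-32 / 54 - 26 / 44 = -703 / 594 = -1.18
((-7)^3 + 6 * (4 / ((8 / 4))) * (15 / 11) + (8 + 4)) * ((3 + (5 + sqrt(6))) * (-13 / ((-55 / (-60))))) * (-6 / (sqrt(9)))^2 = 2159664 * sqrt(6) / 121 + 17277312 / 121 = 186507.33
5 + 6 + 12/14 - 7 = 34/7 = 4.86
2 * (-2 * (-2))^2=32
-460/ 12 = -115/ 3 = -38.33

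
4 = 4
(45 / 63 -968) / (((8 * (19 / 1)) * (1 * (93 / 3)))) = -6771 / 32984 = -0.21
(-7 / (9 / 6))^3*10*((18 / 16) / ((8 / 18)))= -5145 / 2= -2572.50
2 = 2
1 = 1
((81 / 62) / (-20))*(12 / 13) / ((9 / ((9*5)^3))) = -492075 / 806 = -610.51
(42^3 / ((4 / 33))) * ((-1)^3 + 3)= 1222452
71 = 71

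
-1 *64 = -64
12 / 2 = 6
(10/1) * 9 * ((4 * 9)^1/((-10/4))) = -1296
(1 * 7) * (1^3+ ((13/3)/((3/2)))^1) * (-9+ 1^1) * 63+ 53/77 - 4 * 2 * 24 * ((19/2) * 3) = -1477731/77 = -19191.31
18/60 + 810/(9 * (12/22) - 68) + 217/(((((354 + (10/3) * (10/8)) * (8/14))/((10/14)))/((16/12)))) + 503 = 523559307/1065290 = 491.47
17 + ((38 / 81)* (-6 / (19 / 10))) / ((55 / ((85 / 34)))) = 5029 / 297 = 16.93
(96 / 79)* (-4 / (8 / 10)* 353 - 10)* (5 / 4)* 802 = -170826000 / 79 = -2162354.43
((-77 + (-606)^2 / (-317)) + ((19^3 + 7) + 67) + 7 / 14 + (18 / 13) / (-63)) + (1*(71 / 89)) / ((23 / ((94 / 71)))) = 672937617713 / 118099618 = 5698.05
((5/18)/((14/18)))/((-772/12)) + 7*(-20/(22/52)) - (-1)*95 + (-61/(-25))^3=-102813905093/464406250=-221.39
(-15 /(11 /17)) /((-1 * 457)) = 0.05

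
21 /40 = 0.52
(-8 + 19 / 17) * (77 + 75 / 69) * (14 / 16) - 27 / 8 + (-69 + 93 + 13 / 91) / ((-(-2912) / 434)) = -20583161 / 43792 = -470.02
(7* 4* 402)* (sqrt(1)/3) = 3752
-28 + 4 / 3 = -80 / 3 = -26.67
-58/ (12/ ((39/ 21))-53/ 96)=-72384/ 7375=-9.81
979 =979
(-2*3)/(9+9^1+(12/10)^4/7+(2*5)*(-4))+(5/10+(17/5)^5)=455.13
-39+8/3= -109/3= -36.33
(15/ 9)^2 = 25/ 9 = 2.78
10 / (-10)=-1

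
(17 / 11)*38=646 / 11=58.73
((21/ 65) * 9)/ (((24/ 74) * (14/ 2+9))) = 0.56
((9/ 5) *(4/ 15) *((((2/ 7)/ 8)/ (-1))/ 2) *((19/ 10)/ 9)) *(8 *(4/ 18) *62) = -4712/ 23625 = -0.20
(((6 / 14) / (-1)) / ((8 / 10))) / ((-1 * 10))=3 / 56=0.05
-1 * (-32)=32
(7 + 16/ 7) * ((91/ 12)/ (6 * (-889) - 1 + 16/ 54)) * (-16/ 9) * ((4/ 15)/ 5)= 2704/ 2160555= 0.00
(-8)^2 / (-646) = -32 / 323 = -0.10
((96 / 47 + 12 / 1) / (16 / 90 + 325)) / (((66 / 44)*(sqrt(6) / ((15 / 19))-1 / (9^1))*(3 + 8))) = 405000 / 13389824219 + 4617000*sqrt(6) / 13389824219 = 0.00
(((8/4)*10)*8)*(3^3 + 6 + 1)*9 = 48960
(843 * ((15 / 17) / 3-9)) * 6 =-748584 / 17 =-44034.35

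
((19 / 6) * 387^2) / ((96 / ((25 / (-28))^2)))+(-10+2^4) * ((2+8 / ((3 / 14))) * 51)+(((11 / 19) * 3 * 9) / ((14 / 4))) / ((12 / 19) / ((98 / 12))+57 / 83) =15780688229379 / 987513856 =15980.22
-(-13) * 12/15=52/5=10.40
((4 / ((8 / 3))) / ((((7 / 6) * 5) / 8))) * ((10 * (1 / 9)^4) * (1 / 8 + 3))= 0.01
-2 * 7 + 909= 895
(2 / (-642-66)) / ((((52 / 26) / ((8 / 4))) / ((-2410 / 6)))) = 1205 / 1062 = 1.13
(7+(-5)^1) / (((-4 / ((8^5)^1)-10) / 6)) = -32768 / 27307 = -1.20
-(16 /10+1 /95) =-153 /95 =-1.61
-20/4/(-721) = 5/721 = 0.01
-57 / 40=-1.42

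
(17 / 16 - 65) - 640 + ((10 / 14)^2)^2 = -27032463 / 38416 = -703.68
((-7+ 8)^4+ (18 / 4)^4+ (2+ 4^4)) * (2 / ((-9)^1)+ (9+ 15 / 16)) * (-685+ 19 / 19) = -284549605 / 64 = -4446087.58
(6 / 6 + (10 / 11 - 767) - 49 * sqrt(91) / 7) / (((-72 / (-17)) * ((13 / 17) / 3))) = -304028 / 429 - 2023 * sqrt(91) / 312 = -770.54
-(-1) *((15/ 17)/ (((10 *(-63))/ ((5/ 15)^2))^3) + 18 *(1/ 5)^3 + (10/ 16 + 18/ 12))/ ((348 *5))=585937573057/ 449330708295000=0.00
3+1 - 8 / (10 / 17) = -48 / 5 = -9.60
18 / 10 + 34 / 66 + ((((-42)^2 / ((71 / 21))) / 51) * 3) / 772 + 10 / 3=218638397 / 38436915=5.69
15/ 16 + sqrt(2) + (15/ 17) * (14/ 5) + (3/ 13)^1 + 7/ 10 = sqrt(2) + 76711/ 17680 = 5.75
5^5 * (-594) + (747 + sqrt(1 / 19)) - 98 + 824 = -1854777 + sqrt(19) / 19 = -1854776.77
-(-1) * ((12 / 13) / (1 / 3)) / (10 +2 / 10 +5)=45 / 247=0.18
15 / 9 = 5 / 3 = 1.67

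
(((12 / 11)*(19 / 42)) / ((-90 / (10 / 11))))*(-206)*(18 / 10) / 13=7828 / 55055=0.14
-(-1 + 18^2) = -323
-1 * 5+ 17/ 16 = -63/ 16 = -3.94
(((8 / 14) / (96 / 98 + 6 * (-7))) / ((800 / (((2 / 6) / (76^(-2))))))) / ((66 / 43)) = -108661 / 4974750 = -0.02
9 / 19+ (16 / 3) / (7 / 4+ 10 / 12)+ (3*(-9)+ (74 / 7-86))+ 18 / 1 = -337634 / 4123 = -81.89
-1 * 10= -10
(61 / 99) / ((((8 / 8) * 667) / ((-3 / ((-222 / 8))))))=244 / 2443221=0.00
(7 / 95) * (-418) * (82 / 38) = -6314 / 95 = -66.46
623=623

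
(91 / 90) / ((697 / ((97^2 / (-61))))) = -856219 / 3826530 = -0.22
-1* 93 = -93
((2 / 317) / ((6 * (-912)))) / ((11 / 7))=-7 / 9540432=-0.00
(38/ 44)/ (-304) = -1/ 352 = -0.00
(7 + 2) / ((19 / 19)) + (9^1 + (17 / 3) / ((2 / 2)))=71 / 3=23.67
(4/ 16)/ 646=1/ 2584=0.00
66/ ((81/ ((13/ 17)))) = 286/ 459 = 0.62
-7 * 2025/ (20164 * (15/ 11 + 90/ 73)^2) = -40622967/ 389588644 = -0.10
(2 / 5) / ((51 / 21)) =14 / 85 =0.16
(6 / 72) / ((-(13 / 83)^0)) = -1 / 12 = -0.08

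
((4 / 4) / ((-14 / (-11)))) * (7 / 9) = 11 / 18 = 0.61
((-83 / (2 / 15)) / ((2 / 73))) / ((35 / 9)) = -163593 / 28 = -5842.61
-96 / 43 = -2.23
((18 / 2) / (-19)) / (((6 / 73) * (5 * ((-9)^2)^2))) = -73 / 415530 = -0.00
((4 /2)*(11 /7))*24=528 /7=75.43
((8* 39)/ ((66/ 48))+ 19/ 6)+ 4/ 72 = 22783/ 99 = 230.13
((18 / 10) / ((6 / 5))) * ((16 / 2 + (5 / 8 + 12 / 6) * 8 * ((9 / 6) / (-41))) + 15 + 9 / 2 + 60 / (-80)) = 12783 / 328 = 38.97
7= 7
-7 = -7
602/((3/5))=3010/3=1003.33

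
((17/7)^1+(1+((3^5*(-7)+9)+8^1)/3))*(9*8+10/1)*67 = -64367704/21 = -3065128.76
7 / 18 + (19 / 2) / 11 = 124 / 99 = 1.25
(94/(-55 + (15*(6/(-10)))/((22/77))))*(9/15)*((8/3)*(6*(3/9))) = -3008/865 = -3.48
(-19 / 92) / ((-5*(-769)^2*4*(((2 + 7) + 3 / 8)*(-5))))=-19 / 51004886250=-0.00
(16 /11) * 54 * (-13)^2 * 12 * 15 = 26282880 /11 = 2389352.73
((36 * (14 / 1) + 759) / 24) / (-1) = -421 / 8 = -52.62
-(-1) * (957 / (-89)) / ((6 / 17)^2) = -92191 / 1068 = -86.32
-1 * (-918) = 918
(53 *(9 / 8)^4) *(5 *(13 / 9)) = 2511405 / 4096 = 613.14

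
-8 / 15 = -0.53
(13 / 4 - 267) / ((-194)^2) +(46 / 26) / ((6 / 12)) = 6911309 / 1957072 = 3.53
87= 87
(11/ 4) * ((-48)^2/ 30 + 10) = 238.70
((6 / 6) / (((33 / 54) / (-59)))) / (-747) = 118 / 913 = 0.13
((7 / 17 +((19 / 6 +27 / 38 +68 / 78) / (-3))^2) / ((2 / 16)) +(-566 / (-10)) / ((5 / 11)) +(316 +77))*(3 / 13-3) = -504860166504 / 337074725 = -1497.77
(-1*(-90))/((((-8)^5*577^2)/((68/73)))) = -765/99548434432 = -0.00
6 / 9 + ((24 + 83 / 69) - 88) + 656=13659 / 23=593.87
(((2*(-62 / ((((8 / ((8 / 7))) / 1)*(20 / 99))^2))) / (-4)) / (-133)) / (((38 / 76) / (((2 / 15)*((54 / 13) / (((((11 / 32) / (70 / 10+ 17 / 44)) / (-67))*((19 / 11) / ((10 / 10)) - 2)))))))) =-22207284 / 32585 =-681.52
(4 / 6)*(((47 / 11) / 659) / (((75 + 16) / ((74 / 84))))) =1739 / 41558517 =0.00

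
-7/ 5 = -1.40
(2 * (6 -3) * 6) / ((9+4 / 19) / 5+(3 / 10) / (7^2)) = 335160 / 17207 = 19.48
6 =6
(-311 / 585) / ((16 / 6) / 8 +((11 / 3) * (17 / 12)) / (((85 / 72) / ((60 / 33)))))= -311 / 4875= -0.06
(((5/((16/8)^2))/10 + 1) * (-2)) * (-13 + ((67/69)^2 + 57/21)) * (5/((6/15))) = 7784225/29624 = 262.77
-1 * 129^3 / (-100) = 2146689 / 100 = 21466.89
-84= -84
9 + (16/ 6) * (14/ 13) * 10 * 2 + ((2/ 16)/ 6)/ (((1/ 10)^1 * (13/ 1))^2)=44919/ 676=66.45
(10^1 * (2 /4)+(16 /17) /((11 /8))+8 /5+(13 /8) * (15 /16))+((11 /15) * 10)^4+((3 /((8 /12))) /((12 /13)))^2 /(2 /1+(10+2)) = 2902.55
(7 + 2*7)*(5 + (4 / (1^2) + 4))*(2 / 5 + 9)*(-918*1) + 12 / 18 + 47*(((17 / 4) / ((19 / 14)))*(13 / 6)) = -895071773 / 380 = -2355452.03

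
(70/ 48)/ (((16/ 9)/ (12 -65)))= -5565/ 128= -43.48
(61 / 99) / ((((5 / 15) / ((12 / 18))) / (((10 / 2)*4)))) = 2440 / 99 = 24.65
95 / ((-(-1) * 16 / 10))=59.38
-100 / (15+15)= -10 / 3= -3.33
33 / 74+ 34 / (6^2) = 463 / 333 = 1.39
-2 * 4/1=-8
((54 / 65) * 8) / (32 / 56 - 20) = -378 / 1105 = -0.34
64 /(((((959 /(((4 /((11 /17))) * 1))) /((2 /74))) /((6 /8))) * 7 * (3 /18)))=19584 /2732191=0.01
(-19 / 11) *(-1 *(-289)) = -5491 / 11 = -499.18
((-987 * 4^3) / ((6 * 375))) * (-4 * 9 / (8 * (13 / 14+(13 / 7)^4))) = 25277728 / 2565875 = 9.85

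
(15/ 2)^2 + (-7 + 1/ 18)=1775/ 36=49.31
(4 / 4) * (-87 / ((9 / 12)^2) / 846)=-232 / 1269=-0.18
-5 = -5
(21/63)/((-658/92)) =-46/987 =-0.05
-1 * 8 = -8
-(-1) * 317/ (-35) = -317/ 35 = -9.06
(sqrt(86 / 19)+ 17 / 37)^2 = 34 * sqrt(1634) / 703+ 123225 / 26011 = 6.69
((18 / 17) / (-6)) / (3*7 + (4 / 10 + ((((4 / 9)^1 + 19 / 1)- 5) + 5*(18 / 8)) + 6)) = -540 / 162469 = -0.00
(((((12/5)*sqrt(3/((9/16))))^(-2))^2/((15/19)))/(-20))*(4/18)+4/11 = 0.36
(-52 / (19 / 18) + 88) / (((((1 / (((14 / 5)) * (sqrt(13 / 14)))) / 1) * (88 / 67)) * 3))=6164 * sqrt(182) / 3135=26.53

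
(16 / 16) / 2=1 / 2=0.50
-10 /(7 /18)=-180 /7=-25.71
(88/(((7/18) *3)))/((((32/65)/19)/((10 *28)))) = 815100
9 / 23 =0.39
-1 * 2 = -2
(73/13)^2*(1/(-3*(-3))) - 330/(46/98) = -24472003/34983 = -699.54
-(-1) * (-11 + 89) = 78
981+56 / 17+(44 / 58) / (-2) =485070 / 493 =983.91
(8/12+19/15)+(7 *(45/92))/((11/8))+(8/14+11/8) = 1353727/212520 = 6.37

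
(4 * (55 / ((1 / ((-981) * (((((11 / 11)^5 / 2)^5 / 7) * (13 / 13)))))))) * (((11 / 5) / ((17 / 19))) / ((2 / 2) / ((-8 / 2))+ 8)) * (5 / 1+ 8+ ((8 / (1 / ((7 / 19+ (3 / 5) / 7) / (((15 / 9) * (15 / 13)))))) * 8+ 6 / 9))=-56795144439 / 6455750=-8797.61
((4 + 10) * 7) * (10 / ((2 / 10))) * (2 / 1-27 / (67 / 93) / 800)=5129761 / 536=9570.45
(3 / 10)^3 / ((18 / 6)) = 0.01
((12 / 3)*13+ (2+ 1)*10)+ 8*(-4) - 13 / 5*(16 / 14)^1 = 47.03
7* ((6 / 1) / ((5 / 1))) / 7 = 1.20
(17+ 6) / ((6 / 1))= 23 / 6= 3.83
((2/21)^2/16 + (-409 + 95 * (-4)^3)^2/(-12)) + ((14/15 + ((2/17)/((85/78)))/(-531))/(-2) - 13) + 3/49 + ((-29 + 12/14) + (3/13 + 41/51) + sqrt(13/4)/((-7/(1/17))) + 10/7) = -3430132811409427/977533830 - sqrt(13)/238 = -3508965.85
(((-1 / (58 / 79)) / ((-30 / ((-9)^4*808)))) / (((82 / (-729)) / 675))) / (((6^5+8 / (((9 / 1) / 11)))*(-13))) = 15456140408655 / 1083102904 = 14270.24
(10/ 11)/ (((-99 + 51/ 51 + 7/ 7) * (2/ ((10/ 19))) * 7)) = -50/ 141911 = -0.00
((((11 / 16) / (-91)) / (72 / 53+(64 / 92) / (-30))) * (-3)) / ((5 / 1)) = 120681 / 35549696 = 0.00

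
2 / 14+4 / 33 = 0.26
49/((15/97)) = 4753/15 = 316.87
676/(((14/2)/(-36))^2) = 876096/49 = 17879.51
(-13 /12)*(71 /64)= -923 /768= -1.20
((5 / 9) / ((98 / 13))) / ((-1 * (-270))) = 13 / 47628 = 0.00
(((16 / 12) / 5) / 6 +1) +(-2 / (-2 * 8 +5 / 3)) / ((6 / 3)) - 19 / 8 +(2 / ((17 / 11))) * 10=11.68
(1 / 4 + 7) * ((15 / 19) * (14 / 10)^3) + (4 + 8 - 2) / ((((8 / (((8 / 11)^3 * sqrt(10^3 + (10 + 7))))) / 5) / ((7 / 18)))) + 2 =33641 / 1900 + 11200 * sqrt(113) / 3993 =47.52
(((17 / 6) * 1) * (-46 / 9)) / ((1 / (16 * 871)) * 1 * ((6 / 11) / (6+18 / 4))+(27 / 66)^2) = -288455167 / 3333609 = -86.53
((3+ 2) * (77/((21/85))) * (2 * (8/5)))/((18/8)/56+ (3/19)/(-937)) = 1084701184/8703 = 124635.32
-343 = -343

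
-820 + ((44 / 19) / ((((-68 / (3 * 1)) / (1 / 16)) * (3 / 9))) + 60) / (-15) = -21292127 / 25840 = -824.00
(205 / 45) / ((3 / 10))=410 / 27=15.19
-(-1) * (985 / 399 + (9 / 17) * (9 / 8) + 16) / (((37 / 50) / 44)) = 284488325 / 250971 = 1133.55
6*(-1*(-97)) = 582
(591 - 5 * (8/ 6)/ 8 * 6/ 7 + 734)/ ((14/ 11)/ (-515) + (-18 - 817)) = -17504850/ 11037341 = -1.59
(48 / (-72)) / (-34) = 1 / 51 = 0.02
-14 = -14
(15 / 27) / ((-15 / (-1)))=1 / 27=0.04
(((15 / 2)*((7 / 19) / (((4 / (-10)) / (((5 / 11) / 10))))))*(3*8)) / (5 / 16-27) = 0.28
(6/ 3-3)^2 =1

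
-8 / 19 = -0.42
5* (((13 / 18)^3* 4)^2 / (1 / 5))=120670225 / 2125764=56.77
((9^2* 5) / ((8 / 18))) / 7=3645 / 28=130.18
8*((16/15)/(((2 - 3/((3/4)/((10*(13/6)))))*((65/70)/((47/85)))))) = -42112/701675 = -0.06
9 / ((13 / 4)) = 36 / 13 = 2.77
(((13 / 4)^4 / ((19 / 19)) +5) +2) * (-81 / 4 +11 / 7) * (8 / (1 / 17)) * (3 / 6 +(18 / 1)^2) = -175144671427 / 1792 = -97736981.82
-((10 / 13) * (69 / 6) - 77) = 886 / 13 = 68.15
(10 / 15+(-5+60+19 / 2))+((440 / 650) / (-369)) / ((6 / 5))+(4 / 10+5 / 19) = 179993651 / 2734290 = 65.83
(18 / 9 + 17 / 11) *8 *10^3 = 312000 / 11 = 28363.64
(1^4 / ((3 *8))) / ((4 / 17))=17 / 96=0.18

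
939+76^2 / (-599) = 556685 / 599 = 929.36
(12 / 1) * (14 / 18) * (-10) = -280 / 3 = -93.33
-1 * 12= -12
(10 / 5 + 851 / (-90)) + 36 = 2569 / 90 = 28.54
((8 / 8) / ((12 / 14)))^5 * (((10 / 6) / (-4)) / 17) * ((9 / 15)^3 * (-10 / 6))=16807 / 881280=0.02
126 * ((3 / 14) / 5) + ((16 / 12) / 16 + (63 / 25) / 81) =5.51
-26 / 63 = -0.41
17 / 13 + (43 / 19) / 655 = 212124 / 161785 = 1.31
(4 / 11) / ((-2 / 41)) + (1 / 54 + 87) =47261 / 594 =79.56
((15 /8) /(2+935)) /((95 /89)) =267 /142424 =0.00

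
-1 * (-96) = 96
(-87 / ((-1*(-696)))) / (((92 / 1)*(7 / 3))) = -3 / 5152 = -0.00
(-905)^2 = 819025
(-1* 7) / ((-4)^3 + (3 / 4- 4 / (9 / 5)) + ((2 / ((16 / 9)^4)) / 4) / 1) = 8257536 / 77175127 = 0.11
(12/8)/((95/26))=39/95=0.41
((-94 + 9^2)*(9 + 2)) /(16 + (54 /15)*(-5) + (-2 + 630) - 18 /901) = -128843 /564008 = -0.23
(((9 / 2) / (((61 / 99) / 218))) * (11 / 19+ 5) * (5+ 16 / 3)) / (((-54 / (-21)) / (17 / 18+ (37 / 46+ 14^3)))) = 7837651220630 / 79971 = 98006167.49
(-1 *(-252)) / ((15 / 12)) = 1008 / 5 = 201.60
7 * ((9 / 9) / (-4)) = -7 / 4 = -1.75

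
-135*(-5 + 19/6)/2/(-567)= -55/252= -0.22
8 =8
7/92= 0.08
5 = 5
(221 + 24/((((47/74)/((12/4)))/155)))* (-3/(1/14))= -35121534/47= -747266.68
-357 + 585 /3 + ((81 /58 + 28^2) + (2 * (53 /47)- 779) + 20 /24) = -623633 /4089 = -152.51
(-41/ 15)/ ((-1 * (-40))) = -41/ 600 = -0.07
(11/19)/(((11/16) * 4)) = 4/19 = 0.21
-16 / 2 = -8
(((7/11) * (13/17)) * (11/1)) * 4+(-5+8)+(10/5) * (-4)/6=1177/51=23.08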